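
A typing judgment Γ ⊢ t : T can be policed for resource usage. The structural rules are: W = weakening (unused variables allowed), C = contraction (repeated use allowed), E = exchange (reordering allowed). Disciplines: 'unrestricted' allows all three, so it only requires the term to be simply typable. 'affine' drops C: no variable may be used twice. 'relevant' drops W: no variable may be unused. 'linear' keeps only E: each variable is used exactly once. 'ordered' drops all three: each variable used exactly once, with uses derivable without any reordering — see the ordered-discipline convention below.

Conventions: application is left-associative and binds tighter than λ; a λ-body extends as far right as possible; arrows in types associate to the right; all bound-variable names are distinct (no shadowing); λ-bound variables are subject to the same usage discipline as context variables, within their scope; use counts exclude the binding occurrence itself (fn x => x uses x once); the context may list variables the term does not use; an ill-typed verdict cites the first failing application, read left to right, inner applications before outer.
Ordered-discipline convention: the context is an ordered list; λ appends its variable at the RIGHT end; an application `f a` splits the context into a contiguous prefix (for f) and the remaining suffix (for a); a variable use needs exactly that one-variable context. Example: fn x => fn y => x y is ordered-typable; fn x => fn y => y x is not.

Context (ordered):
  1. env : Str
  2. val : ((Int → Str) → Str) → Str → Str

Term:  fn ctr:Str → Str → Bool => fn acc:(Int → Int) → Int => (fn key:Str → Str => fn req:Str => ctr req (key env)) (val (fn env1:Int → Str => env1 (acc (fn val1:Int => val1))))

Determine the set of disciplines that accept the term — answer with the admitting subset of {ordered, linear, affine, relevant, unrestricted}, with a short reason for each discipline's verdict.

admitted by: linear, affine, relevant, unrestricted
variable uses: env=1, val=1, ctr (λ-bound)=1, acc (λ-bound)=1, key (λ-bound)=1, req (λ-bound)=1, env1 (λ-bound)=1, val1 (λ-bound)=1
uses in reading order: ctr, req, key, env, val, env1, acc, val1
typing: well-typed — term : (Str → Str → Bool) → ((Int → Int) → Int) → Str → Bool
ordered ✗ (needs exchange: uses follow ctr, req, key, env, val, env1, acc, val1)
linear ✓ (exactly-once usage across env, val, ctr, acc, key, req, env1, val1)
affine ✓ (env, val, ctr, acc, key, req, env1, val1: no repeats, contraction unneeded)
relevant ✓ (every one of env, val, ctr, acc, key, req, env1, val1 appears)
unrestricted ✓ (simply typable at (Str → Str → Bool) → ((Int → Int) → Int) → Str → Bool; W, C, E all held)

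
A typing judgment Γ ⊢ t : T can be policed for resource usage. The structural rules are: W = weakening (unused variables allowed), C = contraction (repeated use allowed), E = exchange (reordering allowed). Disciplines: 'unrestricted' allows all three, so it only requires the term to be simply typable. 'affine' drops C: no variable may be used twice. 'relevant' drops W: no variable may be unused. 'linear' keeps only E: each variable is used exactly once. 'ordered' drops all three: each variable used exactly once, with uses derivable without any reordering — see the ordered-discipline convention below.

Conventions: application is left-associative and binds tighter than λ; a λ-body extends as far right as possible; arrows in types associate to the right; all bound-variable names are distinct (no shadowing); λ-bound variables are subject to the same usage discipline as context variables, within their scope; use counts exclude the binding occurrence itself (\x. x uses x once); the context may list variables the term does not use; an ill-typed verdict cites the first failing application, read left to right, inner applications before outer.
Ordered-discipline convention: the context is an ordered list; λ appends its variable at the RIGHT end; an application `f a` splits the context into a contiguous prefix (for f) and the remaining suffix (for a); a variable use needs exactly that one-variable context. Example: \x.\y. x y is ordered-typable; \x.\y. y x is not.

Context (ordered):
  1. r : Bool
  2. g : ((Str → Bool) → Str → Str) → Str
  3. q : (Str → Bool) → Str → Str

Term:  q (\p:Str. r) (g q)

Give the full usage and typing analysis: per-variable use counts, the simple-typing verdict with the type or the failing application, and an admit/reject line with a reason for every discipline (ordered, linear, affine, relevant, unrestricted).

usage: r: 1×; g: 1×; q: 2×; p (λ-bound): 0×
use order (left to right): q, r, g, q
typing: well-typed — term : Str
ordered ✗ (q ×2 used more than once (contraction); unused: p — weakening required)
linear ✗ (q ×2 used more than once (contraction); unused: p — weakening required)
affine ✗ (q ×2 used more than once (contraction))
relevant ✗ (unused: p — weakening required)
unrestricted ✓ (well-typed at Str; no restrictions here)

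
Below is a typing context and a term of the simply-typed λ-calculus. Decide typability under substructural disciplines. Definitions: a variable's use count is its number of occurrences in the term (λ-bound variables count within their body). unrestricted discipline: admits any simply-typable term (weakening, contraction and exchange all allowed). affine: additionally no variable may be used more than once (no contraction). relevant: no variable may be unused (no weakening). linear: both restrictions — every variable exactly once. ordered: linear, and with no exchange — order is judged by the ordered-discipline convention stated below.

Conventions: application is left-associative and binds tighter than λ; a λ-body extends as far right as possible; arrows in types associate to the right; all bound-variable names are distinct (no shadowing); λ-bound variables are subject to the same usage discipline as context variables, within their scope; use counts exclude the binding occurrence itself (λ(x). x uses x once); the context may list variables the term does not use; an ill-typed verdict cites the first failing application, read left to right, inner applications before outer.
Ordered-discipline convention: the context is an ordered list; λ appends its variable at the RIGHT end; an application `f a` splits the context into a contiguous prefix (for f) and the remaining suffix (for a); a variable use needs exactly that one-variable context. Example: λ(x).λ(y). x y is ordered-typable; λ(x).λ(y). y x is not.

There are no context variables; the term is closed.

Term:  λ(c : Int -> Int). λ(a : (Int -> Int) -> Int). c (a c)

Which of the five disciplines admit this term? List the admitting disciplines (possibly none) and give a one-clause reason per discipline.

admitted in: relevant, unrestricted
usage: c (λ-bound)=2; a (λ-bound)=1
left-to-right use order: c, a, c
typing: well-typed at (Int -> Int) -> ((Int -> Int) -> Int) -> Int
ordered ✗ (needs contraction — c ×2)
linear ✗ (needs contraction — c ×2)
affine ✗ (needs contraction — c ×2)
relevant ✓ (every one of c, a appears)
unrestricted ✓ (simply typable at (Int -> Int) -> ((Int -> Int) -> Int) -> Int; W, C, E all held)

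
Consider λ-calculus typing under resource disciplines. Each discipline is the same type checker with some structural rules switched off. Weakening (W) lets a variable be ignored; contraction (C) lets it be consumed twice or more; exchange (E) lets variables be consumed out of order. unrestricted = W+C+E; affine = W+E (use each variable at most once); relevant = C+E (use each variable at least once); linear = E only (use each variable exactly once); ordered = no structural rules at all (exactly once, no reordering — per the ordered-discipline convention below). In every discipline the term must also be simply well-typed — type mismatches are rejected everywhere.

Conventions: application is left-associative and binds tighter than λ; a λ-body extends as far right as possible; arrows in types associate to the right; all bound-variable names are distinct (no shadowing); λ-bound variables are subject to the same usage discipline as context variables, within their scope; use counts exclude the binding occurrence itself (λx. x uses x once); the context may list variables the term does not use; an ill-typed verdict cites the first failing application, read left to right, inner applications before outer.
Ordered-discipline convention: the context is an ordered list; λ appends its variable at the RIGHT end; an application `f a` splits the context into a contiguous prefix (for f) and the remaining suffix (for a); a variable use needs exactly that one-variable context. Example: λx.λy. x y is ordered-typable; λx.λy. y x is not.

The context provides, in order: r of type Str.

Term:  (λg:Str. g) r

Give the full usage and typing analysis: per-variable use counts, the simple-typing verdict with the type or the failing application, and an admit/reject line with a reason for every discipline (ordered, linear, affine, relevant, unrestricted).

usage: r ×1, g (λ-bound) ×1
uses in reading order: g, r
typing: the term checks, with type Str
ordered ✓ (r, g once each; derivable with no W/C/E)
linear ✓ (exactly-once usage across r, g)
affine ✓ (r, g: no repeats, contraction unneeded)
relevant ✓ (none of r, g goes unused)
unrestricted ✓ (well-typed at Str; no restrictions here)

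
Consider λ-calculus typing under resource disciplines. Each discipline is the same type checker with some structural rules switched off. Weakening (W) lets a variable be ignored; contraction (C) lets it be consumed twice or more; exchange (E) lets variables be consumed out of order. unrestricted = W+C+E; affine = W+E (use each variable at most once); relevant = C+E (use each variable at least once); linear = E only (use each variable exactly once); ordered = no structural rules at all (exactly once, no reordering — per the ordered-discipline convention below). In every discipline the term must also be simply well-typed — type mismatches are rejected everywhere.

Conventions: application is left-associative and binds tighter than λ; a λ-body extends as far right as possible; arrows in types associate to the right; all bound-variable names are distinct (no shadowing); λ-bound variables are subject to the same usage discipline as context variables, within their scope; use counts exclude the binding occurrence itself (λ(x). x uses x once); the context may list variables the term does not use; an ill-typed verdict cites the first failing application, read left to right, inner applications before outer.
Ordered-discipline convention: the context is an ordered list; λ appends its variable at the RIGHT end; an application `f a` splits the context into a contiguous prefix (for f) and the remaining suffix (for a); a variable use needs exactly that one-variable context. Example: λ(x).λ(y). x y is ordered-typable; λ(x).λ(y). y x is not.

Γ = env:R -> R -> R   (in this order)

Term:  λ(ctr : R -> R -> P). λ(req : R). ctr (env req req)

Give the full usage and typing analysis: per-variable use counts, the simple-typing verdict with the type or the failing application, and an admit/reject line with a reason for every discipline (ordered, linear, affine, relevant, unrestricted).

counts: env: 1×, ctr (bound): 1×, req (bound): 2×
order of uses: ctr, env, req, req
typing: well-typed at (R -> R -> P) -> R -> R -> P
ordered ✗ (repeated use of req ×2)
linear ✗ (repeated use of req ×2)
affine ✗ (repeated use of req ×2)
relevant ✓ (none of env, ctr, req goes unused)
unrestricted ✓ (well-typed at (R -> R -> P) -> R -> R -> P; no restrictions here)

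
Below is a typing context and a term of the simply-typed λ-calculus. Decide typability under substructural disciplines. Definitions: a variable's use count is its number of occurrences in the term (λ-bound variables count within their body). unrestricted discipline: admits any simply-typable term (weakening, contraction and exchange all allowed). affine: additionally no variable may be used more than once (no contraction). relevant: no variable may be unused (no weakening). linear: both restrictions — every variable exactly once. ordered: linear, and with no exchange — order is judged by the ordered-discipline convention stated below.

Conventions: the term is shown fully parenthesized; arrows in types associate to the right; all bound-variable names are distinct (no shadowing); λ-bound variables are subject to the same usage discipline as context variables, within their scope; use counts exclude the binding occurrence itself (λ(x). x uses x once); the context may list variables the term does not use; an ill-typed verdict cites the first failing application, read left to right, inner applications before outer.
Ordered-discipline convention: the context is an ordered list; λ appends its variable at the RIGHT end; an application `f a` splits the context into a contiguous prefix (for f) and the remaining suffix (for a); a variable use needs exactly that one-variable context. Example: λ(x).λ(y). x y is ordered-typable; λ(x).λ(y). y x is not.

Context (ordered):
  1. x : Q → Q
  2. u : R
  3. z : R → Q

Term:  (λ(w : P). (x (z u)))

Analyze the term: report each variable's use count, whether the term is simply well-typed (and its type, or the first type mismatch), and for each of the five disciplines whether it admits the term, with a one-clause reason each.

usage: x ×1; u ×1; z ×1; w (bound) ×0
order of uses: x, z, u
typing: well-typed — term : P → Q
ordered ✗ (needs weakening: w unused)
linear ✗ (needs weakening: w unused)
affine ✓ (no duplicate uses among x, u, z, w)
relevant ✗ (needs weakening: w unused)
unrestricted ✓ (typability at P → Q is all that's needed)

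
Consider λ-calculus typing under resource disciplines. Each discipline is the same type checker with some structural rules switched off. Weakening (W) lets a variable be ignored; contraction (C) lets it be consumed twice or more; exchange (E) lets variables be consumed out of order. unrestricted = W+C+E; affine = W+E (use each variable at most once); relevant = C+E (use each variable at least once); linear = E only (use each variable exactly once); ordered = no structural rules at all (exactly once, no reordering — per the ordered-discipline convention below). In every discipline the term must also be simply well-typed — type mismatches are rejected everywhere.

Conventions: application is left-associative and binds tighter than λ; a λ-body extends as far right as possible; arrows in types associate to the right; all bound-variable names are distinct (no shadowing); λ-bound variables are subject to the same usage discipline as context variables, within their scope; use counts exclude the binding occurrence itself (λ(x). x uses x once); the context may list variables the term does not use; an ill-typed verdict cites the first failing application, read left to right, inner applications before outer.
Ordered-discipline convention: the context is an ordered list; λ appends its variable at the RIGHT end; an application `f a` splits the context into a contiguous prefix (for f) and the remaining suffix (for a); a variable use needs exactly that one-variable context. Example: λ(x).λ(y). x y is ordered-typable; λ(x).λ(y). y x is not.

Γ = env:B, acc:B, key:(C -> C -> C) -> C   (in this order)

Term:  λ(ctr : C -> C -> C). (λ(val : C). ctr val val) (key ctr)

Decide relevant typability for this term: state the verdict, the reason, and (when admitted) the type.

no — needs weakening: env, acc unused
use counts: env: 0×; acc: 0×; key: 1×; ctr [bound]: 2×; val [bound]: 2×
order of uses: ctr, val, val, key, ctr
typing: ✓ — (C -> C -> C) -> C
across the five disciplines: ordered ✗, linear ✗, affine ✗, relevant ✗, unrestricted ✓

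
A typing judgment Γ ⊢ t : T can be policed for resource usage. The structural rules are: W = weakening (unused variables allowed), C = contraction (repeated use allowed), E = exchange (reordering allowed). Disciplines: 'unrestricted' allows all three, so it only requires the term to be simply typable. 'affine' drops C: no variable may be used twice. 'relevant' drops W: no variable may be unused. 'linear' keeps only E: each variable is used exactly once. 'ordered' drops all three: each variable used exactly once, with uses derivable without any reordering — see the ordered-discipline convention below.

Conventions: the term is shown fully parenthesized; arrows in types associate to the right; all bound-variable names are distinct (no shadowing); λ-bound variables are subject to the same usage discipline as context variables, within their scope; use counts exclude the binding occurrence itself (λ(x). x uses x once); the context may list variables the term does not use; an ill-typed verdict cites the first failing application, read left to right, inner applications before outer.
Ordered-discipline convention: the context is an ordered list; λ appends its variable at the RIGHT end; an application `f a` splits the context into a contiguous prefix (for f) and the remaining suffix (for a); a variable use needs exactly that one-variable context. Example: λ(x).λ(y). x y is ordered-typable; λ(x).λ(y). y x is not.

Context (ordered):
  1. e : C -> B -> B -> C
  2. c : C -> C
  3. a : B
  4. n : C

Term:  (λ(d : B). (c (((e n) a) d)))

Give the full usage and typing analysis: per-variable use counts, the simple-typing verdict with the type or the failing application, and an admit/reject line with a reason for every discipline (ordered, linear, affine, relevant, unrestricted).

counts: e=1, c=1, a=1, n=1, d (bound)=1
order of uses: c, e, n, a, d
typing: ✓ — B -> C
ordered: ✗, no contiguous prefix/suffix split fits c, e, n, a, d
linear: ✓, exactly-once usage across e, c, a, n, d
affine: ✓, no duplicate uses among e, c, a, n, d
relevant: ✓, at least one use each (e, c, a, n, d)
unrestricted: ✓, type-checks (B -> C) and nothing is barred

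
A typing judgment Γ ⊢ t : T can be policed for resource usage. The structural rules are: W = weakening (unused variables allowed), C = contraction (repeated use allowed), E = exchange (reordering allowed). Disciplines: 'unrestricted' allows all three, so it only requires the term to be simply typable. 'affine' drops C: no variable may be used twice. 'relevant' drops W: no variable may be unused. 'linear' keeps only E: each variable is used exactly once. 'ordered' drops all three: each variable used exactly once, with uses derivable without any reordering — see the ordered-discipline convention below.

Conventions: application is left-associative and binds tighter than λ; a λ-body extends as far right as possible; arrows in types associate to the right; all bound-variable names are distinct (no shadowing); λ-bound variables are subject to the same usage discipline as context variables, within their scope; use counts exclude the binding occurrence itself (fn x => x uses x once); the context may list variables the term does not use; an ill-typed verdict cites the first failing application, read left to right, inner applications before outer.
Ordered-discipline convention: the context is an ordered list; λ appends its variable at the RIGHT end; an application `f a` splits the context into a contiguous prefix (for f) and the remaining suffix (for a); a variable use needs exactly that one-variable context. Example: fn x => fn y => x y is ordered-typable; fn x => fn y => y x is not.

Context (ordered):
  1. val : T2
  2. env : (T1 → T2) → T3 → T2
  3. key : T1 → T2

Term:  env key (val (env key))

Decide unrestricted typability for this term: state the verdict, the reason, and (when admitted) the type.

no — the type mismatch rejects it
use counts: val: 1; env: 2; key: 2
use order (left to right): env, key, val, env, key
typing: ill-typed: can't apply a value of type T2
summary: ordered ✗ | linear ✗ | affine ✗ | relevant ✗ | unrestricted ✗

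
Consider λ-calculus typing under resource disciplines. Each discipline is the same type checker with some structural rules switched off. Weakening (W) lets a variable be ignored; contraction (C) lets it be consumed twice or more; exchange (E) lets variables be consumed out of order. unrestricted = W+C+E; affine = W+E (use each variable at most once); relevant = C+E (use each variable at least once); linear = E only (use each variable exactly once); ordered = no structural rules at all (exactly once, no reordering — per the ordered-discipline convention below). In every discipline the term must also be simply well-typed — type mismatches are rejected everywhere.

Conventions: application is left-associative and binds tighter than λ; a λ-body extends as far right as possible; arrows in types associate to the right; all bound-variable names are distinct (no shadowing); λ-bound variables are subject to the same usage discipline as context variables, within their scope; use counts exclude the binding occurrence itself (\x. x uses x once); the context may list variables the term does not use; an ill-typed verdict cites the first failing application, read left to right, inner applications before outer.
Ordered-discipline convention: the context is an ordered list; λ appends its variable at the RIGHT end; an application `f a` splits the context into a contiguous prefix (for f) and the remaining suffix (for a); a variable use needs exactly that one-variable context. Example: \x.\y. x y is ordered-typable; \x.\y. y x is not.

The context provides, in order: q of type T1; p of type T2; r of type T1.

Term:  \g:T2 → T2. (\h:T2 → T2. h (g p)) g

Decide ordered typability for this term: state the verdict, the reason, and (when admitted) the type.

no — repeated use of g ×2; unused: q, r — weakening required
use counts: q=0, p=1, r=0, g (bound)=2, h (bound)=1
use order (left to right): h, g, p, g
typing: the term checks, with type (T2 → T2) → T2
all disciplines: ordered ✗; linear ✗; affine ✗; relevant ✗; unrestricted ✓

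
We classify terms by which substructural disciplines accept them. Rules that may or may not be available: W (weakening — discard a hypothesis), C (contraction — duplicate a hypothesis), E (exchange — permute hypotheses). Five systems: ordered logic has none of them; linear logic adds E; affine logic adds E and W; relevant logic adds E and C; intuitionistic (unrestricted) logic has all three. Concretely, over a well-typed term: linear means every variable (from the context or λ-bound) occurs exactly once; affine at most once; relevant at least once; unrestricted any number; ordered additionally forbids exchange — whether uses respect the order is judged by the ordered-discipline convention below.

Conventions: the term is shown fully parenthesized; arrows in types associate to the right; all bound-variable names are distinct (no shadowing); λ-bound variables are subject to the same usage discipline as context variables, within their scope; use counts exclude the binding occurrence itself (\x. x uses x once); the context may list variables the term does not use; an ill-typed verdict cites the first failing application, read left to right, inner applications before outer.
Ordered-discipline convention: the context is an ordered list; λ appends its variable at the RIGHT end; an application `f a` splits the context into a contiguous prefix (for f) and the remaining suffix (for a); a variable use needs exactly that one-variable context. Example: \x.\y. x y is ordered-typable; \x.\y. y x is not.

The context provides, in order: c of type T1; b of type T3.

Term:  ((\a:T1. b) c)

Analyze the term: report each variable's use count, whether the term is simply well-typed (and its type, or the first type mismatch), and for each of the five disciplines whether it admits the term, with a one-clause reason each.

counts: c=1; b=1; a (λ-bound)=0
left-to-right use order: b, c
typing: well-typed at T3
ordered ✗ (a never used (weakening))
linear ✗ (a never used (weakening))
affine ✓ (c, b, a: no repeats, contraction unneeded)
relevant ✗ (a never used (weakening))
unrestricted ✓ (type-checks (T3) and nothing is barred)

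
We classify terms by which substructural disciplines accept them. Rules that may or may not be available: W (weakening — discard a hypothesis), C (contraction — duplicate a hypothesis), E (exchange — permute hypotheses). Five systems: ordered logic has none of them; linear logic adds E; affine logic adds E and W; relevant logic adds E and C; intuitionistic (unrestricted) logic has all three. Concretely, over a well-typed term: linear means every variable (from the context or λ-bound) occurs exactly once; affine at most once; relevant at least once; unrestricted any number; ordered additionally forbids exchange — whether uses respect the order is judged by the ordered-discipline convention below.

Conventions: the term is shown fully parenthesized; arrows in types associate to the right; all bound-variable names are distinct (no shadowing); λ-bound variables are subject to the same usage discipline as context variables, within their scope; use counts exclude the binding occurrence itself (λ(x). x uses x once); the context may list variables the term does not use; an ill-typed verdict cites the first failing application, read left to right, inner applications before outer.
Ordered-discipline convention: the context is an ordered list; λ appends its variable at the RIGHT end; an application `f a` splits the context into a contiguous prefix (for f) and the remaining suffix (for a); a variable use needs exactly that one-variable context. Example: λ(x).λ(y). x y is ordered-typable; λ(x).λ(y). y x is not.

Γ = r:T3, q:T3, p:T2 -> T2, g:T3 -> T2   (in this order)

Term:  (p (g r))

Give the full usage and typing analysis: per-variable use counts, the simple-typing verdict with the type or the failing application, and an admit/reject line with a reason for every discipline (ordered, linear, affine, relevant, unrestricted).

usage: r ×1; q ×0; p ×1; g ×1
uses in reading order: p, g, r
typing: the term checks, with type T2
ordered ✗ (q never used (weakening))
linear ✗ (q never used (weakening))
affine ✓ (r, q, p, g: no repeats, contraction unneeded)
relevant ✗ (q never used (weakening))
unrestricted ✓ (well-typed at T2; no restrictions here)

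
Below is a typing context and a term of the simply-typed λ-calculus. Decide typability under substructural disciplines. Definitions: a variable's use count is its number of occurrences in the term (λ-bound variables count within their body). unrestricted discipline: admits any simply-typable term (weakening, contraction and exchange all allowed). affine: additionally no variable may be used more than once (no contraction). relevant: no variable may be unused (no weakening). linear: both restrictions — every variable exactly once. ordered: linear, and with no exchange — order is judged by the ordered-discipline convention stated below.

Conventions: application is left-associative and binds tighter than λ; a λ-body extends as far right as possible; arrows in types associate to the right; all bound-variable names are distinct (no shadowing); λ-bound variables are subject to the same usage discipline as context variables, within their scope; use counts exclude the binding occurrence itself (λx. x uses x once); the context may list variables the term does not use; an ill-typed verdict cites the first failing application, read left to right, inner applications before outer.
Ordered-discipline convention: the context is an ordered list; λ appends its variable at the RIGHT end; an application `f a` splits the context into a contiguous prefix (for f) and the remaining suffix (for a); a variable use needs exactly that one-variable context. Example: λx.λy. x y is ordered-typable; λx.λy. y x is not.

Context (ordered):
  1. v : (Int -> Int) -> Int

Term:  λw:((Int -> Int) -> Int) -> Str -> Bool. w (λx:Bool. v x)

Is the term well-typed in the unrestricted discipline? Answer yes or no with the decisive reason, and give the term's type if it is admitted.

no — a type mismatch blocks all five
use counts: v: 1, w (bound): 1, x (bound): 1
order of uses: w, v, x
typing: ill-typed: a function awaiting Int -> Int gets Bool
per-discipline verdicts: ordered ✗ | linear ✗ | affine ✗ | relevant ✗ | unrestricted ✗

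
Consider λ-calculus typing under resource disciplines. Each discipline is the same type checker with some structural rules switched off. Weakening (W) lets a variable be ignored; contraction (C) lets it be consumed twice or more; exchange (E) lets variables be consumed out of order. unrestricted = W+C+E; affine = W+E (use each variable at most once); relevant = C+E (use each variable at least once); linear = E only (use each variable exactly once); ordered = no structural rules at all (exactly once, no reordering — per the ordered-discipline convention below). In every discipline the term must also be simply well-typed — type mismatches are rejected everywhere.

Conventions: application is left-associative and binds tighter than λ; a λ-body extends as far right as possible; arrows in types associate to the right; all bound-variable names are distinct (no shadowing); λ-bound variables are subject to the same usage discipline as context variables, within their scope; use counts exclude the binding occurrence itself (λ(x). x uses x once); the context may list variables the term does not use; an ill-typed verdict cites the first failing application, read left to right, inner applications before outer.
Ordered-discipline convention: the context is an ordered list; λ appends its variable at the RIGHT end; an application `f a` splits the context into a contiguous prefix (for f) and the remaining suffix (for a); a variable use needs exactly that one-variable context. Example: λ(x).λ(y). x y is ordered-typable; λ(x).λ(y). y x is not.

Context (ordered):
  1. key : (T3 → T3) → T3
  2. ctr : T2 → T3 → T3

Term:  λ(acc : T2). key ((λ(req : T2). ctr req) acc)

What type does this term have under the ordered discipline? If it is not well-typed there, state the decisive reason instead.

term : T2 → T3
use counts: key=1, ctr=1, acc (λ-bound)=1, req (λ-bound)=1
left-to-right use order: key, ctr, req, acc
typing: ✓ — T2 → T3
across the five disciplines: ordered ✓ | linear ✓ | affine ✓ | relevant ✓ | unrestricted ✓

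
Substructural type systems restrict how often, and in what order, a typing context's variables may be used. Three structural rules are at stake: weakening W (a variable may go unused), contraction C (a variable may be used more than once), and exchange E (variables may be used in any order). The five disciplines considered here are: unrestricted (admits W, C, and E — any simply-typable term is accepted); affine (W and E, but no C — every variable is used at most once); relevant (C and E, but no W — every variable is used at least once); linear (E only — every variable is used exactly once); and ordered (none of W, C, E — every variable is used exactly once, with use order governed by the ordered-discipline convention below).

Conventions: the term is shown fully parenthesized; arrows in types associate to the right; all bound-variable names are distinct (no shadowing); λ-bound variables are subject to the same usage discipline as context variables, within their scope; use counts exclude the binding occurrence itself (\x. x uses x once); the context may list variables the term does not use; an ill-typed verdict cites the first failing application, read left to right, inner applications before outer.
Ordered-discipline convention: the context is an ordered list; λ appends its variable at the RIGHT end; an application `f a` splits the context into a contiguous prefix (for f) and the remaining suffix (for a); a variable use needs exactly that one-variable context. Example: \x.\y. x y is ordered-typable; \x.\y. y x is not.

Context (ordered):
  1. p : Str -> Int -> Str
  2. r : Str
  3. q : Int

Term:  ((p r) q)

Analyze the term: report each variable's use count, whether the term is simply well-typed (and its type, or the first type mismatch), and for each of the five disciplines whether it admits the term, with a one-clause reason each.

variable uses: p=1, r=1, q=1
left-to-right use order: p, r, q
typing: ✓ — Str
ordered ✓ (one use each (p, r, q); ordered split holds)
linear ✓ (p, r, q: one use apiece)
affine ✓ (p, r, q: no repeats, contraction unneeded)
relevant ✓ (p, r, q: all used, weakening unneeded)
unrestricted ✓ (typability at Str is all that's needed)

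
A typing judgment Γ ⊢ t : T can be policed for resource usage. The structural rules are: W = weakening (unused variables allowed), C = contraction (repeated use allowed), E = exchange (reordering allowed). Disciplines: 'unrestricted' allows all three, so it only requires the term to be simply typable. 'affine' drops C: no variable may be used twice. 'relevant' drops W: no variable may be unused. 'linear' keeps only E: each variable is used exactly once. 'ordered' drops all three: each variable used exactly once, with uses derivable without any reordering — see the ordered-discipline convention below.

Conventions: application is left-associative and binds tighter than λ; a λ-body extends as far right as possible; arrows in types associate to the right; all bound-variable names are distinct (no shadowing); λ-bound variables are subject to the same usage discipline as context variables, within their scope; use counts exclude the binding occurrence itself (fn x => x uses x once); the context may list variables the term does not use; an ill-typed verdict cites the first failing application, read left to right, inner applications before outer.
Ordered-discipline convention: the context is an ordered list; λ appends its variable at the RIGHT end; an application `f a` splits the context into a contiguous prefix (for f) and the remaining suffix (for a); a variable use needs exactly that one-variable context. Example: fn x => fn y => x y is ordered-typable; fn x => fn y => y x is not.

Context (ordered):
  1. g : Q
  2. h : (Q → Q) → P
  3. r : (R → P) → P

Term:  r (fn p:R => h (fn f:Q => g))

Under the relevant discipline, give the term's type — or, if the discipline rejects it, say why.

not well-typed under relevant — needs weakening: p, f unused
counts: g ×1, h ×1, r ×1, p [bound] ×0, f [bound] ×0
uses in reading order: r, h, g
typing: ✓ — P
across the five disciplines: ordered ✗ · linear ✗ · affine ✓ · relevant ✗ · unrestricted ✓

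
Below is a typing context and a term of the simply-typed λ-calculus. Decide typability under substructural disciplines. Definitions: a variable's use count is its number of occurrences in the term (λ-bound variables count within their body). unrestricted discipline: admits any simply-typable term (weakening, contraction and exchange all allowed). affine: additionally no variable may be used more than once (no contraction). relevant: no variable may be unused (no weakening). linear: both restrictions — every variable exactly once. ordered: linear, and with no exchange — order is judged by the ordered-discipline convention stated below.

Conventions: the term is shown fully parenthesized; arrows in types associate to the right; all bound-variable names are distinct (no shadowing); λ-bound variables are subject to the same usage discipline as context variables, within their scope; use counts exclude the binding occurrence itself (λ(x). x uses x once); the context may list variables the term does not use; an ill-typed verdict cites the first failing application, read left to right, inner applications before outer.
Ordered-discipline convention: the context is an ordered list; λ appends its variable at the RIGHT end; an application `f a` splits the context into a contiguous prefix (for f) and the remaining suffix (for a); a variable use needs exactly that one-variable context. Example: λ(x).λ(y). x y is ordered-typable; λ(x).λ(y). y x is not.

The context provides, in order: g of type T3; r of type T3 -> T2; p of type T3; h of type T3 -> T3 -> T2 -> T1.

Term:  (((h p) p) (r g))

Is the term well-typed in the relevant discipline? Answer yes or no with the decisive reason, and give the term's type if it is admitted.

yes — none of g, r, p, h goes unused; term : T1
usage: g ×1, r ×1, p ×2, h ×1
left-to-right use order: h, p, p, r, g
typing: well-typed — term : T1
all disciplines: ordered ✗, linear ✗, affine ✗, relevant ✓, unrestricted ✓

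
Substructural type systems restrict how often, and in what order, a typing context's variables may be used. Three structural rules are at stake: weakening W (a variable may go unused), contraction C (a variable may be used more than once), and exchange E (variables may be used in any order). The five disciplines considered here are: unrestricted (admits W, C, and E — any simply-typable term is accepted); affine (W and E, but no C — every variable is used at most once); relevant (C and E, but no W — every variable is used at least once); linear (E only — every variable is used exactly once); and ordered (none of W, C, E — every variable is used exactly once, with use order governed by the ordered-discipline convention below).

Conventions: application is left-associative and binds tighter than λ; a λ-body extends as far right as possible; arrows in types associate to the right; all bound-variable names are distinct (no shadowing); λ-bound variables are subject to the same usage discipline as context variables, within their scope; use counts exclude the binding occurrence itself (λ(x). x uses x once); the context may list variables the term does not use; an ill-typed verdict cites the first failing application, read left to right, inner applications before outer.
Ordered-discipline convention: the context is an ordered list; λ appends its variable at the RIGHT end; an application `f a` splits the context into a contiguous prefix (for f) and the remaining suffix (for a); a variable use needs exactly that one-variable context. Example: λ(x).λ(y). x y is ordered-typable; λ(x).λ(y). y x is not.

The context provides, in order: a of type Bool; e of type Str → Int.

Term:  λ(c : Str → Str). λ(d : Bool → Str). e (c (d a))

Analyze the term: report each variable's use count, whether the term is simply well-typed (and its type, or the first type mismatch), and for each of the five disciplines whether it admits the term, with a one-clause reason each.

variable uses: a=1, e=1, c (λ-bound)=1, d (λ-bound)=1
uses in reading order: e, c, d, a
typing: the term checks, with type (Str → Str) → (Bool → Str) → Int
ordered: ✗ — no contiguous prefix/suffix split fits e, c, d, a
linear: ✓ — single use per variable (a, e, c, d)
affine: ✓ — none of a, e, c, d used more than once
relevant: ✓ — none of a, e, c, d goes unused
unrestricted: ✓ — well-typed at (Str → Str) → (Bool → Str) → Int; no restrictions here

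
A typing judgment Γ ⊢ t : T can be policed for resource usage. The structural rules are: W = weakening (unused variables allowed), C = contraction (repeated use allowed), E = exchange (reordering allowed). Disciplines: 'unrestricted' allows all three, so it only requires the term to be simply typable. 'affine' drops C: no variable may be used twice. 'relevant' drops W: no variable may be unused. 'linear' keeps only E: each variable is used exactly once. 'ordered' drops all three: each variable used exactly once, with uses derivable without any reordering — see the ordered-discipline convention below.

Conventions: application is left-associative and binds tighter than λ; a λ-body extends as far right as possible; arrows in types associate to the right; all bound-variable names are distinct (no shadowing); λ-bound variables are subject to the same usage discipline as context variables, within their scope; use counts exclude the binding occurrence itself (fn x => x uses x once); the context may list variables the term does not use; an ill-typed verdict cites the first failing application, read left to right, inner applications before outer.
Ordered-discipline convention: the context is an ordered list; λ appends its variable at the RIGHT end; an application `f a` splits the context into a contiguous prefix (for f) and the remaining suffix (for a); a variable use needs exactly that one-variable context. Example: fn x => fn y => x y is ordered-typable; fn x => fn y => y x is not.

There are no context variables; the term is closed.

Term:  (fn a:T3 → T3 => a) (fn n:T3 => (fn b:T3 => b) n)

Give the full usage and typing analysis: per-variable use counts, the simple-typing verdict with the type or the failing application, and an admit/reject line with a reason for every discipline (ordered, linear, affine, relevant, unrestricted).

variable uses: a (bound) ×1, n (bound) ×1, b (bound) ×1
uses in reading order: a, b, n
typing: ✓ — T3 → T3
ordered: ✓, one use each (a, n, b); ordered split holds
linear: ✓, exactly-once usage across a, n, b
affine: ✓, no duplicate uses among a, n, b
relevant: ✓, none of a, n, b goes unused
unrestricted: ✓, type-checks (T3 → T3) and nothing is barred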